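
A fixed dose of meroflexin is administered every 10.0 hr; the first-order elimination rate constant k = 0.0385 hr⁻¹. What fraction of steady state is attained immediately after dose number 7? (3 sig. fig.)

f_n = 1 − e^(−nkτ) = 1 − e^(−7 × 0.03850 × 10.0) = 1 − e^(−2.695) = 1 − 0.06754 ≈ 0.932

0.932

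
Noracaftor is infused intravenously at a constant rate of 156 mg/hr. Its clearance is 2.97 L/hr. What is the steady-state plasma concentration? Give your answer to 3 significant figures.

Css = infusion rate / CL = 156 / 2.97 ≈ 52.5 µg/mL

52.5 µg/mL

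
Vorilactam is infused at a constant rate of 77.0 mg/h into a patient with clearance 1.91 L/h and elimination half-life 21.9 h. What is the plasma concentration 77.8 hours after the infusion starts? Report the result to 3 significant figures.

36.9 mg/L

Css = rate / CL = 77.0 / 1.91 = 40.31 mg/L
k = ln 2 / 21.9 = 0.03165 h⁻¹
C(t) = Css (1 − e^(−kt)) = 40.31 × (1 − e^(−2.462)) = 40.31 × 0.9148 ≈ 36.9 mg/L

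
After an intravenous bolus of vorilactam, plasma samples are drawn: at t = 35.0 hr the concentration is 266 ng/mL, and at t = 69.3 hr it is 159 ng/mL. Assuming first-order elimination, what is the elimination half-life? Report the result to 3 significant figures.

k = ln(C₁/C₂) / (t₂ − t₁) = ln(266/159) / (69.3 − 35.0)
  = 0.5146 / 34.30 = 0.01500 hr⁻¹
t½ = ln 2 / k = ln 2 / 0.01500 ≈ 46.2 hours

46.2 hours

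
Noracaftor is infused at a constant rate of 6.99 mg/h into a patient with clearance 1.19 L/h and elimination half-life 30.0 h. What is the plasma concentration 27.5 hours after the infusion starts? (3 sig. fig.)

Css = rate / CL = 6.99 / 1.19 = 5.874 mg/L
k = ln 2 / 30.0 = 0.02310 h⁻¹
C(t) = Css (1 − e^(−kt)) = 5.874 × (1 − e^(−0.6354)) = 5.874 × 0.4703 ≈ 2.76 mg/L

2.76 mg/L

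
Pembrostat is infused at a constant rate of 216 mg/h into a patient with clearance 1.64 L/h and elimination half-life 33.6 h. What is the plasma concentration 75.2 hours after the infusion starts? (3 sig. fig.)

Css = rate / CL = 216 / 1.64 = 131.7 µg/mL
k = ln 2 / 33.6 = 0.02063 h⁻¹
C(t) = Css (1 − e^(−kt)) = 131.7 × (1 − e^(−1.551)) = 131.7 × 0.7880 ≈ 104 µg/mL

104 µg/mL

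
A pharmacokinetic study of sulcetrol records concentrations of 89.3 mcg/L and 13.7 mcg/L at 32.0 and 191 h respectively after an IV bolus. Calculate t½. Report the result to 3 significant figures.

k = ln(C₁/C₂) / (t₂ − t₁) = ln(89.3/13.7) / (191 − 32.0)
  = 1.875 / 159.0 = 0.01179 h⁻¹
t½ = ln 2 / k = ln 2 / 0.01179 ≈ 58.8 hours

58.8 hours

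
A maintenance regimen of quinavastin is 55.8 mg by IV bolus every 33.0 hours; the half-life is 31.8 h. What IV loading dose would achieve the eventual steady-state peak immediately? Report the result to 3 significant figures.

k = ln 2 / 31.8 = 0.02180 h⁻¹
Accumulation ratio R = 1 / (1 − e^(−kτ)) = 1 / (1 − e^(−0.02180×33.0)) = 1 / (1 − 0.4871) = 1.950
Loading dose = maintenance dose × R = 55.8 × 1.950 ≈ 109 mg

109 mg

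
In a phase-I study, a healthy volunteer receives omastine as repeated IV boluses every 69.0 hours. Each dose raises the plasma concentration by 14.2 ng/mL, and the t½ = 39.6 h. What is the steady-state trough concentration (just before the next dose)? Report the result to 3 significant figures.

6.05 ng/mL

k = ln 2 / 39.6 = 0.01750 h⁻¹
Fraction remaining after one interval: e^(−kτ) = e^(−0.01750 × 69.0) = 0.2989
R = 1 / (1 − 0.2989) = 1.426
Css,max = 14.2 × 1.426 = 20.25 ng/mL
Css,min = Css,max × e^(−kτ) = 20.25 × 0.2989 ≈ 6.05 ng/mL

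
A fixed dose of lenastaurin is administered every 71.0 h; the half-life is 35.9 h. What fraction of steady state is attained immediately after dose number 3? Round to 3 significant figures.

k = ln 2 / 35.9 = 0.01931 h⁻¹
f_n = 1 − e^(−nkτ) = 1 − e^(−3 × 0.01931 × 71.0) = 1 − e^(−4.113) = 1 − 0.01637 ≈ 0.984

0.984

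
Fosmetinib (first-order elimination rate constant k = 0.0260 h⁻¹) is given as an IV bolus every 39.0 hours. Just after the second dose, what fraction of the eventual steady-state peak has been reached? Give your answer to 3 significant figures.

0.868

f_n = 1 − e^(−nkτ) = 1 − e^(−2 × 0.02600 × 39.0) = 1 − e^(−2.028) = 1 − 0.1316 ≈ 0.868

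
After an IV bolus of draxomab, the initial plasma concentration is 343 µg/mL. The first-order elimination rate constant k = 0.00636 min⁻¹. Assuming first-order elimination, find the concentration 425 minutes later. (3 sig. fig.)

23.0 µg/mL

C(t) = C₀ e^(−kt) = 343 × e^(−0.006360 × 425) = 343 × e^(−2.703) = 343 × 0.06700 ≈ 23.0 µg/mL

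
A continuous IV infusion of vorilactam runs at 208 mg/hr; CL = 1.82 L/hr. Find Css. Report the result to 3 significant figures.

114 mg/L

Css = infusion rate / CL = 208 / 1.82 ≈ 114 mg/L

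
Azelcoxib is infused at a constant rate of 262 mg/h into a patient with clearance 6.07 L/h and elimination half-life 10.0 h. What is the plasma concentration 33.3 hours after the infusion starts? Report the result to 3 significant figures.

Css = rate / CL = 262 / 6.07 = 43.16 µg/mL
k = ln 2 / 10.0 = 0.06931 h⁻¹
C(t) = Css (1 − e^(−kt)) = 43.16 × (1 − e^(−2.308)) = 43.16 × 0.9006 ≈ 38.9 µg/mL

38.9 µg/mL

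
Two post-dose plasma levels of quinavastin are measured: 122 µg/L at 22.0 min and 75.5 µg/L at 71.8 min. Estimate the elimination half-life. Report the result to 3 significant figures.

k = ln(C₁/C₂) / (t₂ − t₁) = ln(122/75.5) / (71.8 − 22.0)
  = 0.4799 / 49.80 = 0.009636 min⁻¹
t½ = ln 2 / k = ln 2 / 0.009636 ≈ 71.9 minutes

71.9 minutes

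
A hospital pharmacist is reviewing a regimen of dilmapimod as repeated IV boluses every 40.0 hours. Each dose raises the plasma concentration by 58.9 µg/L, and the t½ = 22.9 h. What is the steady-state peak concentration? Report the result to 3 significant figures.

83.9 µg/L

k = ln 2 / 22.9 = 0.03027 h⁻¹
Fraction remaining after one interval: e^(−kτ) = e^(−0.03027 × 40.0) = 0.2980
R = 1 / (1 − 0.2980) = 1.424
Css,max = 58.9 × 1.424 ≈ 83.9 µg/L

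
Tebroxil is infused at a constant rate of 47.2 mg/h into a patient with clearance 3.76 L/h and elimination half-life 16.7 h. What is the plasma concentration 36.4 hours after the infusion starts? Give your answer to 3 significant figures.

Css = rate / CL = 47.2 / 3.76 = 12.55 µg/mL
k = ln 2 / 16.7 = 0.04151 h⁻¹
C(t) = Css (1 − e^(−kt)) = 12.55 × (1 − e^(−1.511)) = 12.55 × 0.7793 ≈ 9.78 µg/mL

9.78 µg/mL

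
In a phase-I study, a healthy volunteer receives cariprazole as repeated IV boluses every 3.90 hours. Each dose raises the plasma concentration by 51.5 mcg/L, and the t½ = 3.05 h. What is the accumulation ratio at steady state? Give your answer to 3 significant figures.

1.70

k = ln 2 / 3.05 = 0.2273 h⁻¹
Fraction remaining after one interval: e^(−kτ) = e^(−0.2273 × 3.90) = 0.4122
R = 1 / (1 − 0.4122) = 1 / 0.5878 ≈ 1.70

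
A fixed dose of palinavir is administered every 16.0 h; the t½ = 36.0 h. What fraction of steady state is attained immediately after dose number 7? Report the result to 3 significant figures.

k = ln 2 / 36.0 = 0.01925 h⁻¹
f_n = 1 − e^(−nkτ) = 1 − e^(−7 × 0.01925 × 16.0) = 1 − e^(−2.156) = 1 − 0.1157 ≈ 0.884

0.884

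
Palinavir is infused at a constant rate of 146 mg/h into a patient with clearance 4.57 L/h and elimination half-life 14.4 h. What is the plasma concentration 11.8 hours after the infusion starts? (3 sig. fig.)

Css = rate / CL = 146 / 4.57 = 31.95 mg/L
k = ln 2 / 14.4 = 0.04814 h⁻¹
C(t) = Css (1 − e^(−kt)) = 31.95 × (1 − e^(−0.5680)) = 31.95 × 0.4333 ≈ 13.8 mg/L

13.8 mg/L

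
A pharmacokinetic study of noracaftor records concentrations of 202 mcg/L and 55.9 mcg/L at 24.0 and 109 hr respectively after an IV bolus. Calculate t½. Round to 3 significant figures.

45.9 hours

k = ln(C₁/C₂) / (t₂ − t₁) = ln(202/55.9) / (109 − 24.0)
  = 1.285 / 85.00 = 0.01511 hr⁻¹
t½ = ln 2 / k = ln 2 / 0.01511 ≈ 45.9 hours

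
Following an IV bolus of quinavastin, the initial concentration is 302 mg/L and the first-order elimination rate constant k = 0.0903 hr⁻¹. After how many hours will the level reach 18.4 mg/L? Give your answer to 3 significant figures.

C(t) = C₀ e^(−kt)  ⇒  t = ln(C₀/C) / k
t = ln(302/18.4) / 0.09030 = 2.798 / 0.09030 ≈ 31.0 hours

31.0 hours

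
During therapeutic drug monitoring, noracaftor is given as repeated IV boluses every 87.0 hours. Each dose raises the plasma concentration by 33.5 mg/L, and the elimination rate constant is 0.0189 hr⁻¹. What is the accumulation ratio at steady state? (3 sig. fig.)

1.24

Fraction remaining after one interval: e^(−kτ) = e^(−0.01890 × 87.0) = 0.1931
R = 1 / (1 − 0.1931) = 1 / 0.8069 ≈ 1.24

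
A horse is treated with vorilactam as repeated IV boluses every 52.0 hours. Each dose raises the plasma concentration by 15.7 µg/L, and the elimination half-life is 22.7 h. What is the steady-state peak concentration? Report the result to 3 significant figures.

19.7 µg/L

k = ln 2 / 22.7 = 0.03054 h⁻¹
Fraction remaining after one interval: e^(−kτ) = e^(−0.03054 × 52.0) = 0.2044
R = 1 / (1 − 0.2044) = 1.257
Css,max = 15.7 × 1.257 ≈ 19.7 µg/L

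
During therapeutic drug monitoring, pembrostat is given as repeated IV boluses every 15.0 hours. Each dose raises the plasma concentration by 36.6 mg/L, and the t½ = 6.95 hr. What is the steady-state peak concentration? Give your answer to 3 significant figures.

k = ln 2 / 6.95 = 0.09973 hr⁻¹
Fraction remaining after one interval: e^(−kτ) = e^(−0.09973 × 15.0) = 0.2240
R = 1 / (1 − 0.2240) = 1.289
Css,max = 36.6 × 1.289 ≈ 47.2 mg/L

47.2 mg/L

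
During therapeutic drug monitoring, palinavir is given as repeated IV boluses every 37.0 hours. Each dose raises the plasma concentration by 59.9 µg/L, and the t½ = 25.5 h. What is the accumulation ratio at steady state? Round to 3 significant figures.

1.58

k = ln 2 / 25.5 = 0.02718 h⁻¹
Fraction remaining after one interval: e^(−kτ) = e^(−0.02718 × 37.0) = 0.3658
R = 1 / (1 − 0.3658) = 1 / 0.6342 ≈ 1.58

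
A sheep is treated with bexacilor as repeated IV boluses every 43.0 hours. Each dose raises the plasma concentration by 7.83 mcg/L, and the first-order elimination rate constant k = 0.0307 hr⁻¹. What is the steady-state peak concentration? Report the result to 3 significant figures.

Fraction remaining after one interval: e^(−kτ) = e^(−0.03070 × 43.0) = 0.2671
R = 1 / (1 − 0.2671) = 1.364
Css,max = 7.83 × 1.364 ≈ 10.7 mcg/L

10.7 mcg/L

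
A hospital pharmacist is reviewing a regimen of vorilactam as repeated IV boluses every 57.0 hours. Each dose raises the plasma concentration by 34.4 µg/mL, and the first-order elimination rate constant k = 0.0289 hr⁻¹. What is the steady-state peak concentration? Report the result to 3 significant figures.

42.6 µg/mL

Fraction remaining after one interval: e^(−kτ) = e^(−0.02890 × 57.0) = 0.1926
R = 1 / (1 − 0.1926) = 1.238
Css,max = 34.4 × 1.238 ≈ 42.6 µg/mL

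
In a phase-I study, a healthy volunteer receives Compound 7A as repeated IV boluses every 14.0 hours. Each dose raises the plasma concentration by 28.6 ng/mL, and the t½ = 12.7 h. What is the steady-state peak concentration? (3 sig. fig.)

k = ln 2 / 12.7 = 0.05458 h⁻¹
Fraction remaining after one interval: e^(−kτ) = e^(−0.05458 × 14.0) = 0.4658
R = 1 / (1 − 0.4658) = 1.872
Css,max = 28.6 × 1.872 ≈ 53.5 ng/mL

53.5 ng/mL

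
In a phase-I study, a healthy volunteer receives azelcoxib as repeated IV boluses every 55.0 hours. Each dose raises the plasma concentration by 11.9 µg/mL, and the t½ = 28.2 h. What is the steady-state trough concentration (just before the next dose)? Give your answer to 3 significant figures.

k = ln 2 / 28.2 = 0.02458 h⁻¹
Fraction remaining after one interval: e^(−kτ) = e^(−0.02458 × 55.0) = 0.2588
R = 1 / (1 − 0.2588) = 1.349
Css,max = 11.9 × 1.349 = 16.05 µg/mL
Css,min = Css,max × e^(−kτ) = 16.05 × 0.2588 ≈ 4.15 µg/mL

4.15 µg/mL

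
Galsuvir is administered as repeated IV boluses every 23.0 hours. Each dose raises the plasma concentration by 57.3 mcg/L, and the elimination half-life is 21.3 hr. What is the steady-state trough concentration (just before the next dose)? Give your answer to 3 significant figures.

51.4 mcg/L

k = ln 2 / 21.3 = 0.03254 hr⁻¹
Fraction remaining after one interval: e^(−kτ) = e^(−0.03254 × 23.0) = 0.4731
R = 1 / (1 − 0.4731) = 1.898
Css,max = 57.3 × 1.898 = 108.7 mcg/L
Css,min = Css,max × e^(−kτ) = 108.7 × 0.4731 ≈ 51.4 mcg/L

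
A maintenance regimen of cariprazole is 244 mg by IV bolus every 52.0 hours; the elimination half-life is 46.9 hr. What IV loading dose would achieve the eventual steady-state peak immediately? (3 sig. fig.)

455 mg

k = ln 2 / 46.9 = 0.01478 hr⁻¹
Accumulation ratio R = 1 / (1 − e^(−kτ)) = 1 / (1 − e^(−0.01478×52.0)) = 1 / (1 − 0.4637) = 1.865
Loading dose = maintenance dose × R = 244 × 1.865 ≈ 455 mg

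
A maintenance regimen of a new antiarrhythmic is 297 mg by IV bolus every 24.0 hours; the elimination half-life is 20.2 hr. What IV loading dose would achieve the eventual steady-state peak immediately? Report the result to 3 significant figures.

529 mg

k = ln 2 / 20.2 = 0.03431 hr⁻¹
Accumulation ratio R = 1 / (1 − e^(−kτ)) = 1 / (1 − e^(−0.03431×24.0)) = 1 / (1 − 0.4389) = 1.782
Loading dose = maintenance dose × R = 297 × 1.782 ≈ 529 mg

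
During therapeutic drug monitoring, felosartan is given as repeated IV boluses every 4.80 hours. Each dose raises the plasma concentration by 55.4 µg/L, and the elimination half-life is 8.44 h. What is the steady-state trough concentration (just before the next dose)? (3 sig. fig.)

115 µg/L

k = ln 2 / 8.44 = 0.08213 h⁻¹
Fraction remaining after one interval: e^(−kτ) = e^(−0.08213 × 4.80) = 0.6742
R = 1 / (1 − 0.6742) = 3.070
Css,max = 55.4 × 3.070 = 170.1 µg/L
Css,min = Css,max × e^(−kτ) = 170.1 × 0.6742 ≈ 115 µg/L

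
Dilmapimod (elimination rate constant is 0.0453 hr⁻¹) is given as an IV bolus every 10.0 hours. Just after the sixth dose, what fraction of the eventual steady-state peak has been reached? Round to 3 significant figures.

f_n = 1 − e^(−nkτ) = 1 − e^(−6 × 0.04530 × 10.0) = 1 − e^(−2.718) = 1 − 0.06601 ≈ 0.934

0.934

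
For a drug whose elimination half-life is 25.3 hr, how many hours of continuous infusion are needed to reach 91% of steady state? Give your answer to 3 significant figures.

k = ln 2 / 25.3 = 0.02740 hr⁻¹
f = 1 − e^(−kt)  ⇒  t = −ln(1 − f) / k
t = −ln(1 − 0.91) / 0.02740 = 2.408 / 0.02740 ≈ 87.9 hours

87.9 hours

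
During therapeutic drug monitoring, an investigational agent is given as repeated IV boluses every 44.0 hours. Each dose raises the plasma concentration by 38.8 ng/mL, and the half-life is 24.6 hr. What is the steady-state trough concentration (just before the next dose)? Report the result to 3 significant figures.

k = ln 2 / 24.6 = 0.02818 hr⁻¹
Fraction remaining after one interval: e^(−kτ) = e^(−0.02818 × 44.0) = 0.2894
R = 1 / (1 − 0.2894) = 1.407
Css,max = 38.8 × 1.407 = 54.61 ng/mL
Css,min = Css,max × e^(−kτ) = 54.61 × 0.2894 ≈ 15.8 ng/mL

15.8 ng/mL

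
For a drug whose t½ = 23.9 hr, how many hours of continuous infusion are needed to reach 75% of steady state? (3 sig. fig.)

k = ln 2 / 23.9 = 0.02900 hr⁻¹
f = 1 − e^(−kt)  ⇒  t = −ln(1 − f) / k
t = −ln(1 − 0.75) / 0.02900 = 1.386 / 0.02900 ≈ 47.8 hours

47.8 hours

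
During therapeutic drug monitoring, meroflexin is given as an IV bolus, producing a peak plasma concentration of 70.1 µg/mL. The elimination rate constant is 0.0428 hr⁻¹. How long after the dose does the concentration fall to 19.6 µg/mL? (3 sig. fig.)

C(t) = C₀ e^(−kt)  ⇒  t = ln(C₀/C) / k
t = ln(70.1/19.6) / 0.04280 = 1.274 / 0.04280 ≈ 29.8 hours

29.8 hours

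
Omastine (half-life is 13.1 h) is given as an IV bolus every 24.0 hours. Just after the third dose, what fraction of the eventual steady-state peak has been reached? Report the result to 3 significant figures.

k = ln 2 / 13.1 = 0.05291 h⁻¹
f_n = 1 − e^(−nkτ) = 1 − e^(−3 × 0.05291 × 24.0) = 1 − e^(−3.810) = 1 − 0.02216 ≈ 0.978

0.978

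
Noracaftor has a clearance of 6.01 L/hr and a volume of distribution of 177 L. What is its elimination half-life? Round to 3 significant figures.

k = CL / V = 6.01 / 177 = 0.03395 hr⁻¹
t½ = ln 2 / k = ln 2 / 0.03395 ≈ 20.4 hours

20.4 hours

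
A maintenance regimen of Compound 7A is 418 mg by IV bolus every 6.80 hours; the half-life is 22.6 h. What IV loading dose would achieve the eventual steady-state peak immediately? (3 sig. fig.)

2220 mg

k = ln 2 / 22.6 = 0.03067 h⁻¹
Accumulation ratio R = 1 / (1 − e^(−kτ)) = 1 / (1 − e^(−0.03067×6.80)) = 1 / (1 − 0.8118) = 5.312
Loading dose = maintenance dose × R = 418 × 5.312 ≈ 2220 mg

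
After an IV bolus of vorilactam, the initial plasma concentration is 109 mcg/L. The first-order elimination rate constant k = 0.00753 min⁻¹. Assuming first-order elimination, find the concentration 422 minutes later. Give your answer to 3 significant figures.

4.54 mcg/L

C(t) = C₀ e^(−kt) = 109 × e^(−0.007530 × 422) = 109 × e^(−3.178) = 109 × 0.04168 ≈ 4.54 mcg/L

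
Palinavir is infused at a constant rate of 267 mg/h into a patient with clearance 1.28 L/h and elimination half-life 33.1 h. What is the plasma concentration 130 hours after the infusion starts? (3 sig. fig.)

195 mg/L

Css = rate / CL = 267 / 1.28 = 208.6 mg/L
k = ln 2 / 33.1 = 0.02094 h⁻¹
C(t) = Css (1 − e^(−kt)) = 208.6 × (1 − e^(−2.722)) = 208.6 × 0.9343 ≈ 195 mg/L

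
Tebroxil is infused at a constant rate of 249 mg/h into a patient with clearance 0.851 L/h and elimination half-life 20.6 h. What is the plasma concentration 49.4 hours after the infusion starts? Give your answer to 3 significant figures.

237 mg/L

Css = rate / CL = 249 / 0.851 = 292.6 mg/L
k = ln 2 / 20.6 = 0.03365 h⁻¹
C(t) = Css (1 − e^(−kt)) = 292.6 × (1 − e^(−1.662)) = 292.6 × 0.8103 ≈ 237 mg/L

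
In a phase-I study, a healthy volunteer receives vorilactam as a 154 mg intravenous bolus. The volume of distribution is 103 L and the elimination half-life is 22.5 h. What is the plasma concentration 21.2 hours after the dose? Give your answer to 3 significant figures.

0.778 µg/mL

C₀ = dose / V = 154 / 103 = 1.495 µg/mL
k = ln 2 / 22.5 = 0.03081 h⁻¹
C(t) = C₀ e^(−kt) = 1.495 × e^(−0.03081 × 21.2) = 1.495 × e^(−0.6531) = 1.495 × 0.5204 ≈ 0.778 µg/mL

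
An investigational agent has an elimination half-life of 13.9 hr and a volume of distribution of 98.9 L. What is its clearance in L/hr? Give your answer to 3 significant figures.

4.93 L/hr

k = ln 2 / t½ = ln 2 / 13.9 = 0.04987 hr⁻¹
CL = k · V = 0.04987 × 98.9 ≈ 4.93 L/hr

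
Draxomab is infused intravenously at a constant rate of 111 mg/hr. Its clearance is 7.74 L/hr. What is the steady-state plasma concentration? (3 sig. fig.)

14.3 µg/mL

Css = infusion rate / CL = 111 / 7.74 ≈ 14.3 µg/mL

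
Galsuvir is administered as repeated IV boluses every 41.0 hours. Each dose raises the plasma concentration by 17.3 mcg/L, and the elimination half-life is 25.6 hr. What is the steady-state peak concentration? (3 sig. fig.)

25.8 mcg/L

k = ln 2 / 25.6 = 0.02708 hr⁻¹
Fraction remaining after one interval: e^(−kτ) = e^(−0.02708 × 41.0) = 0.3295
R = 1 / (1 − 0.3295) = 1.491
Css,max = 17.3 × 1.491 ≈ 25.8 mcg/L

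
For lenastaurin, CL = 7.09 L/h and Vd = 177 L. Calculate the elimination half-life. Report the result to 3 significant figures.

17.3 hours

k = CL / V = 7.09 / 177 = 0.04006 h⁻¹
t½ = ln 2 / k = ln 2 / 0.04006 ≈ 17.3 hours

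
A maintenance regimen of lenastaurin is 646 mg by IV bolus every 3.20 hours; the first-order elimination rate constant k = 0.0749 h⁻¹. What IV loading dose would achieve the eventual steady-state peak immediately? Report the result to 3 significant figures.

Accumulation ratio R = 1 / (1 − e^(−kτ)) = 1 / (1 − e^(−0.07490×3.20)) = 1 / (1 − 0.7869) = 4.692
Loading dose = maintenance dose × R = 646 × 4.692 ≈ 3030 mg

3030 mg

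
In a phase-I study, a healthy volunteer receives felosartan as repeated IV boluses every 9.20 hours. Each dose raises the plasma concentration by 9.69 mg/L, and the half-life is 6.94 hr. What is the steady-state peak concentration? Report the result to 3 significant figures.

16.1 mg/L

k = ln 2 / 6.94 = 0.09988 hr⁻¹
Fraction remaining after one interval: e^(−kτ) = e^(−0.09988 × 9.20) = 0.3990
R = 1 / (1 − 0.3990) = 1.664
Css,max = 9.69 × 1.664 ≈ 16.1 mg/L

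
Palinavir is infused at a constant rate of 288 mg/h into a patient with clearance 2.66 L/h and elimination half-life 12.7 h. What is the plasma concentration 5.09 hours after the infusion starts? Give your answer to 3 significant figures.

Css = rate / CL = 288 / 2.66 = 108.3 mg/L
k = ln 2 / 12.7 = 0.05458 h⁻¹
C(t) = Css (1 − e^(−kt)) = 108.3 × (1 − e^(−0.2778)) = 108.3 × 0.2426 ≈ 26.3 mg/L

26.3 mg/L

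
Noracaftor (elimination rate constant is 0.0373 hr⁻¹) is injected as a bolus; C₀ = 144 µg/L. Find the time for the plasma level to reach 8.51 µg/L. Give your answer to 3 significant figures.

C(t) = C₀ e^(−kt)  ⇒  t = ln(C₀/C) / k
t = ln(144/8.51) / 0.03730 = 2.829 / 0.03730 ≈ 75.8 hours

75.8 hours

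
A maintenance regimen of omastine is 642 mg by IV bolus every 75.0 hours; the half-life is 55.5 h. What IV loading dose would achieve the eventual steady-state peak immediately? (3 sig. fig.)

k = ln 2 / 55.5 = 0.01249 h⁻¹
Accumulation ratio R = 1 / (1 − e^(−kτ)) = 1 / (1 − e^(−0.01249×75.0)) = 1 / (1 − 0.3919) = 1.645
Loading dose = maintenance dose × R = 642 × 1.645 ≈ 1060 mg

1060 mg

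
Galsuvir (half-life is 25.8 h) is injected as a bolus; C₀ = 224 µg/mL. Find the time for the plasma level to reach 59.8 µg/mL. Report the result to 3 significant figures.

49.2 hours

k = ln 2 / 25.8 = 0.02687 h⁻¹
C(t) = C₀ e^(−kt)  ⇒  t = ln(C₀/C) / k
t = ln(224/59.8) / 0.02687 = 1.321 / 0.02687 ≈ 49.2 hours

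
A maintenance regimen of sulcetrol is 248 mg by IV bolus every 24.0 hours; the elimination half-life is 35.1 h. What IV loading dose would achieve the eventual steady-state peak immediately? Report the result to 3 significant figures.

k = ln 2 / 35.1 = 0.01975 h⁻¹
Accumulation ratio R = 1 / (1 − e^(−kτ)) = 1 / (1 − e^(−0.01975×24.0)) = 1 / (1 − 0.6225) = 2.649
Loading dose = maintenance dose × R = 248 × 2.649 ≈ 657 mg

657 mg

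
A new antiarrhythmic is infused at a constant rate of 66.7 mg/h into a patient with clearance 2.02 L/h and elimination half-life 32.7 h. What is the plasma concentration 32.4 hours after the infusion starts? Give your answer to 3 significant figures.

Css = rate / CL = 66.7 / 2.02 = 33.02 mg/L
k = ln 2 / 32.7 = 0.02120 h⁻¹
C(t) = Css (1 − e^(−kt)) = 33.02 × (1 − e^(−0.6868)) = 33.02 × 0.4968 ≈ 16.4 mg/L

16.4 mg/L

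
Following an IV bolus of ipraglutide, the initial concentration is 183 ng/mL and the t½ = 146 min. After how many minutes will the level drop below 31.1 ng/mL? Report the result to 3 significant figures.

k = ln 2 / 146 = 0.004748 min⁻¹
C(t) = C₀ e^(−kt)  ⇒  t = ln(C₀/C) / k
t = ln(183/31.1) / 0.004748 = 1.772 / 0.004748 ≈ 373 minutes

373 minutes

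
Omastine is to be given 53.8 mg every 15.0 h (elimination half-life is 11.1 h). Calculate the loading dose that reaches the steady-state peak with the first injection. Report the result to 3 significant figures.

88.5 mg

k = ln 2 / 11.1 = 0.06245 h⁻¹
Accumulation ratio R = 1 / (1 − e^(−kτ)) = 1 / (1 − e^(−0.06245×15.0)) = 1 / (1 − 0.3919) = 1.645
Loading dose = maintenance dose × R = 53.8 × 1.645 ≈ 88.5 mg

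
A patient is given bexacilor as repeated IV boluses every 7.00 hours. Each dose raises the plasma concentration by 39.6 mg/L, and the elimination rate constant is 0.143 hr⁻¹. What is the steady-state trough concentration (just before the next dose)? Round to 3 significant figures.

Fraction remaining after one interval: e^(−kτ) = e^(−0.1430 × 7.00) = 0.3675
R = 1 / (1 − 0.3675) = 1.581
Css,max = 39.6 × 1.581 = 62.61 mg/L
Css,min = Css,max × e^(−kτ) = 62.61 × 0.3675 ≈ 23.0 mg/L

23.0 mg/L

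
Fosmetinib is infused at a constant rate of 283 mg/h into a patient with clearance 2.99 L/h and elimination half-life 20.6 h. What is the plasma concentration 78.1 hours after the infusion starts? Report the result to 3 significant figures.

87.8 µg/mL

Css = rate / CL = 283 / 2.99 = 94.65 µg/mL
k = ln 2 / 20.6 = 0.03365 h⁻¹
C(t) = Css (1 − e^(−kt)) = 94.65 × (1 − e^(−2.628)) = 94.65 × 0.9278 ≈ 87.8 µg/mL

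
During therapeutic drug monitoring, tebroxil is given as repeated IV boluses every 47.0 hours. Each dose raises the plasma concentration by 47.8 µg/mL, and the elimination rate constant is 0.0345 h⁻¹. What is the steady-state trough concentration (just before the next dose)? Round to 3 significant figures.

11.8 µg/mL

Fraction remaining after one interval: e^(−kτ) = e^(−0.03450 × 47.0) = 0.1976
R = 1 / (1 − 0.1976) = 1.246
Css,max = 47.8 × 1.246 = 59.57 µg/mL
Css,min = Css,max × e^(−kτ) = 59.57 × 0.1976 ≈ 11.8 µg/mL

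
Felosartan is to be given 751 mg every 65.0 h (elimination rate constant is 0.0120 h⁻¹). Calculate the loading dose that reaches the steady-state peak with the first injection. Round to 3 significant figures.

Accumulation ratio R = 1 / (1 − e^(−kτ)) = 1 / (1 − e^(−0.01200×65.0)) = 1 / (1 − 0.4584) = 1.846
Loading dose = maintenance dose × R = 751 × 1.846 ≈ 1390 mg

1390 mg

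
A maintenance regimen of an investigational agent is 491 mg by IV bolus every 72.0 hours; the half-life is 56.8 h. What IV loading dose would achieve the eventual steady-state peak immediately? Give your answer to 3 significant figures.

k = ln 2 / 56.8 = 0.01220 h⁻¹
Accumulation ratio R = 1 / (1 − e^(−kτ)) = 1 / (1 − e^(−0.01220×72.0)) = 1 / (1 − 0.4153) = 1.710
Loading dose = maintenance dose × R = 491 × 1.710 ≈ 840 mg

840 mg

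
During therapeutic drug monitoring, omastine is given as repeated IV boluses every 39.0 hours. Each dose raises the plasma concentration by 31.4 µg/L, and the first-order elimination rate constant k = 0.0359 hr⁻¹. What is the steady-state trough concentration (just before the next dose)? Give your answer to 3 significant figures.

Fraction remaining after one interval: e^(−kτ) = e^(−0.03590 × 39.0) = 0.2466
R = 1 / (1 − 0.2466) = 1.327
Css,max = 31.4 × 1.327 = 41.68 µg/L
Css,min = Css,max × e^(−kτ) = 41.68 × 0.2466 ≈ 10.3 µg/L

10.3 µg/L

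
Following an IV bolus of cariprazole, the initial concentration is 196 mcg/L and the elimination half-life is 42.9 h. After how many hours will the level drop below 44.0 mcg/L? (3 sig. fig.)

k = ln 2 / 42.9 = 0.01616 h⁻¹
C(t) = C₀ e^(−kt)  ⇒  t = ln(C₀/C) / k
t = ln(196/44.0) / 0.01616 = 1.494 / 0.01616 ≈ 92.5 hours

92.5 hours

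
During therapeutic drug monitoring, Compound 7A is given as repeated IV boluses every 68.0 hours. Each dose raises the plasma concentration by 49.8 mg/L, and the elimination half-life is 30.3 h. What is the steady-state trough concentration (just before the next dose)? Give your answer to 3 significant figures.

13.3 mg/L

k = ln 2 / 30.3 = 0.02288 h⁻¹
Fraction remaining after one interval: e^(−kτ) = e^(−0.02288 × 68.0) = 0.2111
R = 1 / (1 − 0.2111) = 1.268
Css,max = 49.8 × 1.268 = 63.12 mg/L
Css,min = Css,max × e^(−kτ) = 63.12 × 0.2111 ≈ 13.3 mg/L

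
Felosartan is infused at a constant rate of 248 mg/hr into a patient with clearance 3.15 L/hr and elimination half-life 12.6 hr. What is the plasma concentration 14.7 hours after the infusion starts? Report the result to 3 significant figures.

Css = rate / CL = 248 / 3.15 = 78.73 mg/L
k = ln 2 / 12.6 = 0.05501 hr⁻¹
C(t) = Css (1 − e^(−kt)) = 78.73 × (1 − e^(−0.8087)) = 78.73 × 0.5546 ≈ 43.7 mg/L

43.7 mg/L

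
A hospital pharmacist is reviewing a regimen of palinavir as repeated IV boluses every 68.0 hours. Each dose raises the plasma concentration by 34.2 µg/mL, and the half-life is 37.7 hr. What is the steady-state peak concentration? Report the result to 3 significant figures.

47.9 µg/mL

k = ln 2 / 37.7 = 0.01839 hr⁻¹
Fraction remaining after one interval: e^(−kτ) = e^(−0.01839 × 68.0) = 0.2864
R = 1 / (1 − 0.2864) = 1.401
Css,max = 34.2 × 1.401 ≈ 47.9 µg/mL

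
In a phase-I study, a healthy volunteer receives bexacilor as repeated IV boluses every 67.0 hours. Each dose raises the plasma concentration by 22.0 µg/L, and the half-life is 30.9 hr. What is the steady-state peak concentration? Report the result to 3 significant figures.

k = ln 2 / 30.9 = 0.02243 hr⁻¹
Fraction remaining after one interval: e^(−kτ) = e^(−0.02243 × 67.0) = 0.2225
R = 1 / (1 − 0.2225) = 1.286
Css,max = 22.0 × 1.286 ≈ 28.3 µg/L

28.3 µg/L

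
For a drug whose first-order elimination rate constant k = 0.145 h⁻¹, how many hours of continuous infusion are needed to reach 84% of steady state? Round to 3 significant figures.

12.6 hours

f = 1 − e^(−kt)  ⇒  t = −ln(1 − f) / k
t = −ln(1 − 0.84) / 0.1450 = 1.833 / 0.1450 ≈ 12.6 hours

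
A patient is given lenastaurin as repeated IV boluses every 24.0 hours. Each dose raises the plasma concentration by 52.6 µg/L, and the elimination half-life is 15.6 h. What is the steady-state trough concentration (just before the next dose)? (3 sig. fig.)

27.6 µg/L

k = ln 2 / 15.6 = 0.04443 h⁻¹
Fraction remaining after one interval: e^(−kτ) = e^(−0.04443 × 24.0) = 0.3443
R = 1 / (1 − 0.3443) = 1.525
Css,max = 52.6 × 1.525 = 80.21 µg/L
Css,min = Css,max × e^(−kτ) = 80.21 × 0.3443 ≈ 27.6 µg/L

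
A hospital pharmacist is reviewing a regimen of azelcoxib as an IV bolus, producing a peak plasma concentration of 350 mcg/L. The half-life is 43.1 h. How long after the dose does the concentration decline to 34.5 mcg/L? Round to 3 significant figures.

144 hours

k = ln 2 / 43.1 = 0.01608 h⁻¹
C(t) = C₀ e^(−kt)  ⇒  t = ln(C₀/C) / k
t = ln(350/34.5) / 0.01608 = 2.317 / 0.01608 ≈ 144 hours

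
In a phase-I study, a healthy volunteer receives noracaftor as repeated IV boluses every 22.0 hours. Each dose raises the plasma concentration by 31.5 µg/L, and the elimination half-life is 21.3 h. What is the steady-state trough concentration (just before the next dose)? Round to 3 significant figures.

k = ln 2 / 21.3 = 0.03254 h⁻¹
Fraction remaining after one interval: e^(−kτ) = e^(−0.03254 × 22.0) = 0.4887
R = 1 / (1 − 0.4887) = 1.956
Css,max = 31.5 × 1.956 = 61.61 µg/L
Css,min = Css,max × e^(−kτ) = 61.61 × 0.4887 ≈ 30.1 µg/L

30.1 µg/L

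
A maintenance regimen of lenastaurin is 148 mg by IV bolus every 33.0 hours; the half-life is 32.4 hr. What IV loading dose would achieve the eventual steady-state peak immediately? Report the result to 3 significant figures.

k = ln 2 / 32.4 = 0.02139 hr⁻¹
Accumulation ratio R = 1 / (1 − e^(−kτ)) = 1 / (1 − e^(−0.02139×33.0)) = 1 / (1 − 0.4936) = 1.975
Loading dose = maintenance dose × R = 148 × 1.975 ≈ 292 mg

292 mg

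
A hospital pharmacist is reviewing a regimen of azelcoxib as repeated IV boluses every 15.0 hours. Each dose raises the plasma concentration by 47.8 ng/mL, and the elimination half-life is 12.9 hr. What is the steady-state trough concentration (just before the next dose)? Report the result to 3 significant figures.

k = ln 2 / 12.9 = 0.05373 hr⁻¹
Fraction remaining after one interval: e^(−kτ) = e^(−0.05373 × 15.0) = 0.4466
R = 1 / (1 − 0.4466) = 1.807
Css,max = 47.8 × 1.807 = 86.38 ng/mL
Css,min = Css,max × e^(−kτ) = 86.38 × 0.4466 ≈ 38.6 ng/mL

38.6 ng/mL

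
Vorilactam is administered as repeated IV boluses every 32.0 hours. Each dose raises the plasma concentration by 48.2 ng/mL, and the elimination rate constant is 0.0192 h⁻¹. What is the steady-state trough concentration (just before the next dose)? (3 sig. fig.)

56.8 ng/mL

Fraction remaining after one interval: e^(−kτ) = e^(−0.01920 × 32.0) = 0.5410
R = 1 / (1 − 0.5410) = 2.178
Css,max = 48.2 × 2.178 = 105.0 ng/mL
Css,min = Css,max × e^(−kτ) = 105.0 × 0.5410 ≈ 56.8 ng/mL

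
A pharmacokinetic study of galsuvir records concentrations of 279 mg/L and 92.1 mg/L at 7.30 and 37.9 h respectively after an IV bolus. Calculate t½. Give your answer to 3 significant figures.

19.1 hours

k = ln(C₁/C₂) / (t₂ − t₁) = ln(279/92.1) / (37.9 − 7.30)
  = 1.108 / 30.60 = 0.03622 h⁻¹
t½ = ln 2 / k = ln 2 / 0.03622 ≈ 19.1 hours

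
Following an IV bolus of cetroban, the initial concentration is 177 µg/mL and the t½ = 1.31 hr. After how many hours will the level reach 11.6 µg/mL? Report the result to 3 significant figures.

k = ln 2 / 1.31 = 0.5291 hr⁻¹
C(t) = C₀ e^(−kt)  ⇒  t = ln(C₀/C) / k
t = ln(177/11.6) / 0.5291 = 2.725 / 0.5291 ≈ 5.15 hours

5.15 hours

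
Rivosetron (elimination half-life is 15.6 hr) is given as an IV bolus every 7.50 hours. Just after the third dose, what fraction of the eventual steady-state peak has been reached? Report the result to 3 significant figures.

0.632

k = ln 2 / 15.6 = 0.04443 hr⁻¹
f_n = 1 − e^(−nkτ) = 1 − e^(−3 × 0.04443 × 7.50) = 1 − e^(−0.9997) = 1 − 0.3680 ≈ 0.632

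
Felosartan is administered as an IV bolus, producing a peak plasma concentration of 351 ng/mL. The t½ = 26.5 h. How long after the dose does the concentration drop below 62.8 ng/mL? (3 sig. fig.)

k = ln 2 / 26.5 = 0.02616 h⁻¹
C(t) = C₀ e^(−kt)  ⇒  t = ln(C₀/C) / k
t = ln(351/62.8) / 0.02616 = 1.721 / 0.02616 ≈ 65.8 hours

65.8 hours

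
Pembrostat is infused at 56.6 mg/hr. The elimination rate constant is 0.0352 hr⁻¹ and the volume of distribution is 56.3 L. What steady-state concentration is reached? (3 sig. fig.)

28.6 µg/mL

CL = k · V = 0.0352 × 56.3 = 1.982 L/hr
Css = rate / CL = 56.6 / 1.982 ≈ 28.6 µg/mL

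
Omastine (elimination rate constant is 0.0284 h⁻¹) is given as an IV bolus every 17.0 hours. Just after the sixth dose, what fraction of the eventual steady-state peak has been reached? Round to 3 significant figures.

0.945

f_n = 1 − e^(−nkτ) = 1 − e^(−6 × 0.02840 × 17.0) = 1 − e^(−2.897) = 1 − 0.05520 ≈ 0.945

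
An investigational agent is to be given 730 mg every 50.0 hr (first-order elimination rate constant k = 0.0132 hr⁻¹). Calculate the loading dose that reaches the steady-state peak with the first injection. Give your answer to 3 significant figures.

Accumulation ratio R = 1 / (1 − e^(−kτ)) = 1 / (1 − e^(−0.01320×50.0)) = 1 / (1 − 0.5169) = 2.070
Loading dose = maintenance dose × R = 730 × 2.070 ≈ 1510 mg

1510 mg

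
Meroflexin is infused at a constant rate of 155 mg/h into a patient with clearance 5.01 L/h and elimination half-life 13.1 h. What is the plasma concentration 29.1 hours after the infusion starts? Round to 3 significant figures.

24.3 µg/mL

Css = rate / CL = 155 / 5.01 = 30.94 µg/mL
k = ln 2 / 13.1 = 0.05291 h⁻¹
C(t) = Css (1 − e^(−kt)) = 30.94 × (1 − e^(−1.540)) = 30.94 × 0.7856 ≈ 24.3 µg/mL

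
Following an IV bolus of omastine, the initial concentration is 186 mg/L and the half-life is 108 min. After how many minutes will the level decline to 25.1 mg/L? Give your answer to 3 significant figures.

312 minutes

k = ln 2 / 108 = 0.006418 min⁻¹
C(t) = C₀ e^(−kt)  ⇒  t = ln(C₀/C) / k
t = ln(186/25.1) / 0.006418 = 2.003 / 0.006418 ≈ 312 minutes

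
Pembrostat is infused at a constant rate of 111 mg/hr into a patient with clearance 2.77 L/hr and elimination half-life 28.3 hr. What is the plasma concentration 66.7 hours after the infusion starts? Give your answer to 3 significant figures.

32.2 mg/L

Css = rate / CL = 111 / 2.77 = 40.07 mg/L
k = ln 2 / 28.3 = 0.02449 hr⁻¹
C(t) = Css (1 − e^(−kt)) = 40.07 × (1 − e^(−1.634)) = 40.07 × 0.8048 ≈ 32.2 mg/L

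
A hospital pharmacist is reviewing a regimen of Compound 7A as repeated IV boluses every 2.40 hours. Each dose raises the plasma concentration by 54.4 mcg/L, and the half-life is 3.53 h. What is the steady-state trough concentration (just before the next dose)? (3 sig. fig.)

90.4 mcg/L

k = ln 2 / 3.53 = 0.1964 h⁻¹
Fraction remaining after one interval: e^(−kτ) = e^(−0.1964 × 2.40) = 0.6242
R = 1 / (1 − 0.6242) = 2.661
Css,max = 54.4 × 2.661 = 144.8 mcg/L
Css,min = Css,max × e^(−kτ) = 144.8 × 0.6242 ≈ 90.4 mcg/L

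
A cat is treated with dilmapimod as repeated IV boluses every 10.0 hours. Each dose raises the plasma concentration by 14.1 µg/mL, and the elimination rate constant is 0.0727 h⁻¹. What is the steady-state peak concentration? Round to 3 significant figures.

27.3 µg/mL

Fraction remaining after one interval: e^(−kτ) = e^(−0.07270 × 10.0) = 0.4834
R = 1 / (1 − 0.4834) = 1.936
Css,max = 14.1 × 1.936 ≈ 27.3 µg/mL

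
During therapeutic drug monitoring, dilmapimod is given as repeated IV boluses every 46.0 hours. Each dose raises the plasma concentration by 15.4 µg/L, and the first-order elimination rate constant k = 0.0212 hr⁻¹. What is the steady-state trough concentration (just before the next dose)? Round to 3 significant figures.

9.32 µg/L

Fraction remaining after one interval: e^(−kτ) = e^(−0.02120 × 46.0) = 0.3771
R = 1 / (1 − 0.3771) = 1.605
Css,max = 15.4 × 1.605 = 24.72 µg/L
Css,min = Css,max × e^(−kτ) = 24.72 × 0.3771 ≈ 9.32 µg/L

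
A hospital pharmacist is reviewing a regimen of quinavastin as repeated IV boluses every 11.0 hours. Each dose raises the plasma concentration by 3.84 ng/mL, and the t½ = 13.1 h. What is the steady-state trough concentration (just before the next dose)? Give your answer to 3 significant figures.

4.86 ng/mL

k = ln 2 / 13.1 = 0.05291 h⁻¹
Fraction remaining after one interval: e^(−kτ) = e^(−0.05291 × 11.0) = 0.5588
R = 1 / (1 − 0.5588) = 2.266
Css,max = 3.84 × 2.266 = 8.703 ng/mL
Css,min = Css,max × e^(−kτ) = 8.703 × 0.5588 ≈ 4.86 ng/mL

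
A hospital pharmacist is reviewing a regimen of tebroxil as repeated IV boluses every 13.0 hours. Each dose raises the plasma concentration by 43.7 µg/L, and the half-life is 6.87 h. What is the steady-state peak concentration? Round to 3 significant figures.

59.8 µg/L

k = ln 2 / 6.87 = 0.1009 h⁻¹
Fraction remaining after one interval: e^(−kτ) = e^(−0.1009 × 13.0) = 0.2694
R = 1 / (1 − 0.2694) = 1.369
Css,max = 43.7 × 1.369 ≈ 59.8 µg/L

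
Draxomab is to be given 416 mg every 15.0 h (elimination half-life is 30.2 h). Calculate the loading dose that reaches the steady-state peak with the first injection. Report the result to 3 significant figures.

1430 mg

k = ln 2 / 30.2 = 0.02295 h⁻¹
Accumulation ratio R = 1 / (1 − e^(−kτ)) = 1 / (1 − e^(−0.02295×15.0)) = 1 / (1 − 0.7087) = 3.433
Loading dose = maintenance dose × R = 416 × 3.433 ≈ 1430 mg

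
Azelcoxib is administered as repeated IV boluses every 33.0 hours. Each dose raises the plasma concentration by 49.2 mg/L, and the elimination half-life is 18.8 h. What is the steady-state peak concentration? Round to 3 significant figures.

69.9 mg/L

k = ln 2 / 18.8 = 0.03687 h⁻¹
Fraction remaining after one interval: e^(−kτ) = e^(−0.03687 × 33.0) = 0.2962
R = 1 / (1 − 0.2962) = 1.421
Css,max = 49.2 × 1.421 ≈ 69.9 mg/L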